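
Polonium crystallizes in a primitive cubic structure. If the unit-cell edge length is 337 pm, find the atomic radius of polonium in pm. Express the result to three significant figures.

169 pm

In a simple cubic lattice, atoms touch along the cell edge, so a = 2r.
r = a/2 = 337/2 = 169 pm.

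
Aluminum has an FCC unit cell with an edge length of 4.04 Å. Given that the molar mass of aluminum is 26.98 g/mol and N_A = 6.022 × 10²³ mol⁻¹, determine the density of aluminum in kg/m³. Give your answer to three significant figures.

An FCC unit cell contains Z = 4 atoms.
Cell volume: a³ = (4.04 Å)³ = (4.040 × 10^-8 cm)³ = 6.594 × 10^-23 cm³.
ρ = Z·M/(N_A·a³) = 4 × 26.98 / (6.022 × 10²³ × 6.594 × 10^-23) = 2.718 g/cm³ = 2720 kg/m³.

2720 kg/m³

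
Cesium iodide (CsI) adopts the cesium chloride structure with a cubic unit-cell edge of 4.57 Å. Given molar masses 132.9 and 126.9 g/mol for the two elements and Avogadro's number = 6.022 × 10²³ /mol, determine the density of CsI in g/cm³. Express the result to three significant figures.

The cesium chloride structure contains Z = 1 formula unit per cell; M(CsI) = 132.9 + 126.9 = 259.8 g/mol.
a³ = (4.570 × 10^-8 cm)³ = 9.544 × 10^-23 cm³.
ρ = 1 × 259.8 / (6.022 × 10²³ × 9.544 × 10^-23) = 4.520 g/cm³.

4.52 g/cm³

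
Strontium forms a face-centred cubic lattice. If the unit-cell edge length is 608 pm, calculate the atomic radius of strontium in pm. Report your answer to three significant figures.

In an FCC lattice, atoms touch along the face diagonal, so √2·a = 4r.
r = √2·a/4 = 1.4142 × 608 / 4 = 215 pm.

215 pm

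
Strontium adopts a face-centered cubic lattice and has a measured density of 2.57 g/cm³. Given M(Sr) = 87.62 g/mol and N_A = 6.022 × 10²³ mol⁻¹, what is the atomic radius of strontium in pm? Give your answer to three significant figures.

216 pm

For an FCC cell (Z = 4), a³ = Z·M/(N_A·ρ) = 4 × 87.62 / (6.022 × 10²³ × 2.570) = 2.265 × 10^-22 cm³, so a = 6.095 × 10^-8 cm = 609.5 pm.
Atoms touch along the face diagonal, so √2·a = 4r, so r = 0.3536 × a = 216 pm.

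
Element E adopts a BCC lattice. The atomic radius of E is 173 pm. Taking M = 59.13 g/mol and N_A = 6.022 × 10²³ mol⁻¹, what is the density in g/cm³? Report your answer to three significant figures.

In a BCC lattice, atoms touch along the body diagonal, so √3·a = 4r, giving a = 399.5 pm = 3.995 × 10^-8 cm.
With Z = 2, ρ = Z·M/(N_A·a³) = 2 × 59.13 / (6.022 × 10²³ × 6.377 × 10^-23) = 3.079 g/cm³.

3.08 g/cm³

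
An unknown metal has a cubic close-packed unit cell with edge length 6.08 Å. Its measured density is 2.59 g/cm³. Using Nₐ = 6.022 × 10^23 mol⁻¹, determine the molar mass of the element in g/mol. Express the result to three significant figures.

87.6 g/mol

An FCC cell has Z = 4 atoms; a = 6.080 × 10^-8 cm.
M = ρ·N_A·a³/Z = 2.59 × 6.022 × 10²³ × 2.248 × 10^-22 / 4 = 87.6 g/mol.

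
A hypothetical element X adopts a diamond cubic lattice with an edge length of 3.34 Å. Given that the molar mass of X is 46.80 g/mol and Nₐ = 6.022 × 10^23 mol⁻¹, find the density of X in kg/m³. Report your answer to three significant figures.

A diamond cubic unit cell contains Z = 8 atoms.
Cell volume: a³ = (3.34 Å)³ = (3.340 × 10^-8 cm)³ = 3.726 × 10^-23 cm³.
ρ = Z·M/(N_A·a³) = 8 × 46.80 / (6.022 × 10²³ × 3.726 × 10^-23) = 16.69 g/cm³ = 16700 kg/m³.

16700 kg/m³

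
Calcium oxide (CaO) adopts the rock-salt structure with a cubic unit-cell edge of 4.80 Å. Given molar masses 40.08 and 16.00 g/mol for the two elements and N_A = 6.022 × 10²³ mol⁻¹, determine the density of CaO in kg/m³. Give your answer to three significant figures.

The rock-salt structure contains Z = 4 formula units per cell; M(CaO) = 40.08 + 16.00 = 56.08 g/mol.
a³ = (4.800 × 10^-8 cm)³ = 1.106 × 10^-22 cm³.
ρ = 4 × 56.08 / (6.022 × 10²³ × 1.106 × 10^-22) = 3.368 g/cm³ = 3370 kg/m³.

3370 kg/m³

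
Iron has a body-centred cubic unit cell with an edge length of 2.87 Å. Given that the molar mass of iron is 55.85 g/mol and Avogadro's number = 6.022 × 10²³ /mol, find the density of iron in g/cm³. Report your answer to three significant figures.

A BCC unit cell contains Z = 2 atoms.
Cell volume: a³ = (2.87 Å)³ = (2.870 × 10^-8 cm)³ = 2.364 × 10^-23 cm³.
ρ = Z·M/(N_A·a³) = 2 × 55.85 / (6.022 × 10²³ × 2.364 × 10^-23) = 7.846 g/cm³.

7.85 g/cm³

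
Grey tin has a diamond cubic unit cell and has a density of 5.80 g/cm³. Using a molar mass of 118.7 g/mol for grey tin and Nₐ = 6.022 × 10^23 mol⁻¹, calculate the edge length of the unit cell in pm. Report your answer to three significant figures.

648 pm

With Z = 8 atoms per diamond cubic cell, a³ = Z·M/(N_A·ρ) = 8 × 118.7 / (6.022 × 10²³ × 5.800 g/cm³) = 2.719 × 10^-22 cm³.
a = (2.719 × 10^-22)^(1/3) = 6.478 × 10^-8 cm = 648 pm.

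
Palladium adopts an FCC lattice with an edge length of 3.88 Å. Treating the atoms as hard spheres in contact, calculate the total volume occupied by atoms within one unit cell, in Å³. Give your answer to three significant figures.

In an FCC lattice atoms touch along the face diagonal, so √2·a = 4r, so r = 0.3536a = 1.372 Å.
V_atoms = Z × (4/3)πr³ = 4 × (4/3)π × (1.372)³ = 43.3 Å³.

43.3 Å³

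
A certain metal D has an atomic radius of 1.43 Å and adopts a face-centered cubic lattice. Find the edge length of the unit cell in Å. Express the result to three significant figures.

4.04 Å

In an FCC lattice, atoms touch along the face diagonal, so √2·a = 4r.
a = 4r/√2 = 4 × 1.43 / 1.4142 = 4.04 Å.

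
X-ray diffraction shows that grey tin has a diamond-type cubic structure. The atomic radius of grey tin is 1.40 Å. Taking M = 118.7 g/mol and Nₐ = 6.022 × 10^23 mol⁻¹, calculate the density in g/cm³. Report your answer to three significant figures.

5.83 g/cm³

In a diamond cubic lattice, nearest neighbors lie along the body diagonal with √3·a = 8r, giving a = 6.466 Å = 6.466 × 10^-8 cm.
With Z = 8, ρ = Z·M/(N_A·a³) = 8 × 118.7 / (6.022 × 10²³ × 2.704 × 10^-22) = 5.832 g/cm³.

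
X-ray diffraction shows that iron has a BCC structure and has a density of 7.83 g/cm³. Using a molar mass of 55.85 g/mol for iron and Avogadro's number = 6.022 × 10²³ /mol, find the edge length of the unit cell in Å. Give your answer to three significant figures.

2.87 Å

With Z = 2 atoms per BCC cell, a³ = Z·M/(N_A·ρ) = 2 × 55.85 / (6.022 × 10²³ × 7.830 g/cm³) = 2.369 × 10^-23 cm³.
a = (2.369 × 10^-23)^(1/3) = 2.872 × 10^-8 cm = 2.87 Å.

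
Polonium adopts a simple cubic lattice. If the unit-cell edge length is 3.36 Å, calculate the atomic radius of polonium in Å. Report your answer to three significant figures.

In a simple cubic lattice, atoms touch along the cell edge, so a = 2r.
r = a/2 = 3.36/2 = 1.68 Å.

1.68 Å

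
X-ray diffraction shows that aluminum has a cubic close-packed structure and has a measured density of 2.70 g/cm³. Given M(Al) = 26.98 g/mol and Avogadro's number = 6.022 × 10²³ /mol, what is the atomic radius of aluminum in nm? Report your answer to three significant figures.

For an FCC cell (Z = 4), a³ = Z·M/(N_A·ρ) = 4 × 26.98 / (6.022 × 10²³ × 2.700) = 6.637 × 10^-23 cm³, so a = 4.049 × 10^-8 cm = 0.4049 nm.
Atoms touch along the face diagonal, so √2·a = 4r, so r = 0.3536 × a = 0.143 nm.

0.143 nm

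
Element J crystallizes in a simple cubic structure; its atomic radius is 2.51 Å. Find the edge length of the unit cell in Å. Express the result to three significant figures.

5.02 Å

In a simple cubic lattice, atoms touch along the cell edge, so a = 2r.
a = 2r = 2 × 2.51 = 5.02 Å.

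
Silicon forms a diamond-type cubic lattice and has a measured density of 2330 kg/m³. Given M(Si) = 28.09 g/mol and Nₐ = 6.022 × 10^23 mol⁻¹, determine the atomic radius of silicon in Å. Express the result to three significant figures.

1.18 Å

For a diamond cubic cell (Z = 8), a³ = Z·M/(N_A·ρ) = 8 × 28.09 / (6.022 × 10²³ × 2.330) = 1.602 × 10^-22 cm³, so a = 5.431 × 10^-8 cm = 5.431 Å.
Nearest neighbors lie along the body diagonal with √3·a = 8r, so r = 0.2165 × a = 1.18 Å.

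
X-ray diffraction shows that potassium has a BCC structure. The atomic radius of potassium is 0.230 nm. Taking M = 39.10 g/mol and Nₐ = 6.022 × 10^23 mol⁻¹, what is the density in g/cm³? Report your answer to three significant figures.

In a BCC lattice, atoms touch along the body diagonal, so √3·a = 4r, giving a = 0.5312 nm = 5.312 × 10^-8 cm.
With Z = 2, ρ = Z·M/(N_A·a³) = 2 × 39.10 / (6.022 × 10²³ × 1.499 × 10^-22) = 0.8665 g/cm³.

0.867 g/cm³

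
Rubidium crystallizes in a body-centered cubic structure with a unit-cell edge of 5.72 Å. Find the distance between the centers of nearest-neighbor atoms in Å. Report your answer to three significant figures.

4.95 Å

In a BCC structure, atoms touch along the body diagonal, so √3·a = 4r; the nearest-neighbor distance equals 2r = 0.8660·a.
d = 0.8660 × 5.72 = 4.95 Å.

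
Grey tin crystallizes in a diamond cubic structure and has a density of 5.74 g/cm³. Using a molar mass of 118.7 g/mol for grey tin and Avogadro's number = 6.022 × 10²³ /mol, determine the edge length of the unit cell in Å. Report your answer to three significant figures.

With Z = 8 atoms per diamond cubic cell, a³ = Z·M/(N_A·ρ) = 8 × 118.7 / (6.022 × 10²³ × 5.740 g/cm³) = 2.747 × 10^-22 cm³.
a = (2.747 × 10^-22)^(1/3) = 6.501 × 10^-8 cm = 6.50 Å.

6.50 Å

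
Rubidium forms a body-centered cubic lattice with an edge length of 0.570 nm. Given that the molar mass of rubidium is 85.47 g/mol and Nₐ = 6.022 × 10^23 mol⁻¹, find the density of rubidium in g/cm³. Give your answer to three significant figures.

1.53 g/cm³

A BCC unit cell contains Z = 2 atoms.
Cell volume: a³ = (0.570 nm)³ = (5.700 × 10^-8 cm)³ = 1.852 × 10^-22 cm³.
ρ = Z·M/(N_A·a³) = 2 × 85.47 / (6.022 × 10²³ × 1.852 × 10^-22) = 1.533 g/cm³.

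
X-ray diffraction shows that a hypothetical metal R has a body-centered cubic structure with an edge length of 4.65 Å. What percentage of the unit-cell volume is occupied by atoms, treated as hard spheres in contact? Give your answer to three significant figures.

68.0%

In a BCC lattice atoms touch along the body diagonal, so √3·a = 4r, so r = 0.4330a = 2.014 Å.
Packing fraction = Z·(4/3)πr³ / a³ = 2 × (4/3)π × (2.014)³ / (4.65)³ = 0.6802 = 68.0%.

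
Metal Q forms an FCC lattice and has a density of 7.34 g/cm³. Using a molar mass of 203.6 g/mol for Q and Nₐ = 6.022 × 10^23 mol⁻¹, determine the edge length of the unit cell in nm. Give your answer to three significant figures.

With Z = 4 atoms per FCC cell, a³ = Z·M/(N_A·ρ) = 4 × 203.6 / (6.022 × 10²³ × 7.340 g/cm³) = 1.842 × 10^-22 cm³.
a = (1.842 × 10^-22)^(1/3) = 5.690 × 10^-8 cm = 0.569 nm.

0.569 nm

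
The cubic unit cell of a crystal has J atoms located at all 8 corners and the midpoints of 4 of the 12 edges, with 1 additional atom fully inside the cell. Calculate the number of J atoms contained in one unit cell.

Corner atoms are shared by 8 cells (1/8 each), edge atoms by 4 (1/4 each), interior atoms are unshared.
Net atoms = 8 × 1/8 + 4 × 1/4 + 1 = 1 + 1 + 1 = 3.

3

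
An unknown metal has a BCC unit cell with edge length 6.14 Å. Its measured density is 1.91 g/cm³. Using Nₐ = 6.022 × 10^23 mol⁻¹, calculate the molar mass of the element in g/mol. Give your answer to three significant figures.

133 g/mol

A BCC cell has Z = 2 atoms; a = 6.140 × 10^-8 cm.
M = ρ·N_A·a³/Z = 1.91 × 6.022 × 10²³ × 2.315 × 10^-22 / 2 = 133 g/mol.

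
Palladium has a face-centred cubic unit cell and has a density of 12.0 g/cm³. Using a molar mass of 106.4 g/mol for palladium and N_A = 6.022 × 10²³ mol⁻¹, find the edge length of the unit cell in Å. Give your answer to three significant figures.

3.89 Å

With Z = 4 atoms per FCC cell, a³ = Z·M/(N_A·ρ) = 4 × 106.4 / (6.022 × 10²³ × 12.00 g/cm³) = 5.890 × 10^-23 cm³.
a = (5.890 × 10^-23)^(1/3) = 3.891 × 10^-8 cm = 3.89 Å.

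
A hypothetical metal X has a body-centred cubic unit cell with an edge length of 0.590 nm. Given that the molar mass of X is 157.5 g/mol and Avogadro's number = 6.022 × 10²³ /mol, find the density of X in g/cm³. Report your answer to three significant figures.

2.55 g/cm³

A BCC unit cell contains Z = 2 atoms.
Cell volume: a³ = (0.590 nm)³ = (5.900 × 10^-8 cm)³ = 2.054 × 10^-22 cm³.
ρ = Z·M/(N_A·a³) = 2 × 157.5 / (6.022 × 10²³ × 2.054 × 10^-22) = 2.547 g/cm³.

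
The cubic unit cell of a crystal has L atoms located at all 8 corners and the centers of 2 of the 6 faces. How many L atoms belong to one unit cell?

Corner atoms are shared by 8 cells (1/8 each), face atoms by 2 (1/2 each).
Net atoms = 8 × 1/8 + 2 × 1/2 = 1 + 1 = 2.

2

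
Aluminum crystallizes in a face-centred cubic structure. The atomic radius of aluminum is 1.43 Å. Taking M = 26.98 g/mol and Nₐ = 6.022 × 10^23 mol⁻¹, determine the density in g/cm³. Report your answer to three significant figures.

2.71 g/cm³

In an FCC lattice, atoms touch along the face diagonal, so √2·a = 4r, giving a = 4.045 Å = 4.045 × 10^-8 cm.
With Z = 4, ρ = Z·M/(N_A·a³) = 4 × 26.98 / (6.022 × 10²³ × 6.617 × 10^-23) = 2.708 g/cm³.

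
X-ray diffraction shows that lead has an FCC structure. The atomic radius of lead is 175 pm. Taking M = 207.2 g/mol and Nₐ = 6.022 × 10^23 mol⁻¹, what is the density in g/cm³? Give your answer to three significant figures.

11.3 g/cm³

In an FCC lattice, atoms touch along the face diagonal, so √2·a = 4r, giving a = 495.0 pm = 4.950 × 10^-8 cm.
With Z = 4, ρ = Z·M/(N_A·a³) = 4 × 207.2 / (6.022 × 10²³ × 1.213 × 10^-22) = 11.35 g/cm³.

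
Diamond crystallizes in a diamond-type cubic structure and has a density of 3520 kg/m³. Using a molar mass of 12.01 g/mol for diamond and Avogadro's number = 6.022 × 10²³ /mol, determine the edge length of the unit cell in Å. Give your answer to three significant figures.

3.57 Å

With Z = 8 atoms per diamond cubic cell, a³ = Z·M/(N_A·ρ) = 8 × 12.01 / (6.022 × 10²³ × 3.520 g/cm³) = 4.533 × 10^-23 cm³.
a = (4.533 × 10^-23)^(1/3) = 3.565 × 10^-8 cm = 3.57 Å.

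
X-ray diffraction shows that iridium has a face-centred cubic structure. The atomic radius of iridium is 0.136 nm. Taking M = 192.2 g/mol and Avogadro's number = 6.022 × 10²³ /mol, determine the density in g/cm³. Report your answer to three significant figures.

22.4 g/cm³

In an FCC lattice, atoms touch along the face diagonal, so √2·a = 4r, giving a = 0.3847 nm = 3.847 × 10^-8 cm.
With Z = 4, ρ = Z·M/(N_A·a³) = 4 × 192.2 / (6.022 × 10²³ × 5.692 × 10^-23) = 22.43 g/cm³.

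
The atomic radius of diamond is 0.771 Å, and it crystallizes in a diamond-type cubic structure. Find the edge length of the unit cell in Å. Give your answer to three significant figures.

In a diamond cubic lattice, nearest neighbors lie along the body diagonal with √3·a = 8r.
a = 8r/√3 = 8 × 0.771 / 1.7321 = 3.56 Å.

3.56 Å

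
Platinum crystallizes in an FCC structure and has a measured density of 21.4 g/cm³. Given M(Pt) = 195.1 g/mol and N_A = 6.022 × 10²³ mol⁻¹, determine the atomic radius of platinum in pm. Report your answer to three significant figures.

For an FCC cell (Z = 4), a³ = Z·M/(N_A·ρ) = 4 × 195.1 / (6.022 × 10²³ × 21.40) = 6.056 × 10^-23 cm³, so a = 3.927 × 10^-8 cm = 392.7 pm.
Atoms touch along the face diagonal, so √2·a = 4r, so r = 0.3536 × a = 139 pm.

139 pm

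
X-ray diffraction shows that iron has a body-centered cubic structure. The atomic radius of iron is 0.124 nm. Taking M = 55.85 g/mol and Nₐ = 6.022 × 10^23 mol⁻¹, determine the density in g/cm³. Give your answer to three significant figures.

7.90 g/cm³

In a BCC lattice, atoms touch along the body diagonal, so √3·a = 4r, giving a = 0.2864 nm = 2.864 × 10^-8 cm.
With Z = 2, ρ = Z·M/(N_A·a³) = 2 × 55.85 / (6.022 × 10²³ × 2.348 × 10^-23) = 7.899 g/cm³.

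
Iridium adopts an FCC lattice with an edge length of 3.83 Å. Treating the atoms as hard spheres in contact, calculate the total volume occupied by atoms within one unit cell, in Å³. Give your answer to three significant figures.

41.6 Å³

In an FCC lattice atoms touch along the face diagonal, so √2·a = 4r, so r = 0.3536a = 1.354 Å.
V_atoms = Z × (4/3)πr³ = 4 × (4/3)π × (1.354)³ = 41.6 Å³.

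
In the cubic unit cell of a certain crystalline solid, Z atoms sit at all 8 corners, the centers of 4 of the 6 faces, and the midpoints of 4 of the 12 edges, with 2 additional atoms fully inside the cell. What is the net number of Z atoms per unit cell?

6

Corner atoms are shared by 8 cells (1/8 each), face atoms by 2 (1/2 each), edge atoms by 4 (1/4 each), interior atoms are unshared.
Net atoms = 8 × 1/8 + 4 × 1/2 + 4 × 1/4 + 2 = 1 + 2 + 1 + 2 = 6.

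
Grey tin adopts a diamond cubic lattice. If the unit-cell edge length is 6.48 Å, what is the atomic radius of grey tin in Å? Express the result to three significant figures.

1.40 Å

In a diamond cubic lattice, nearest neighbors lie along the body diagonal with √3·a = 8r.
r = √3·a/8 = 1.7321 × 6.48 / 8 = 1.40 Å.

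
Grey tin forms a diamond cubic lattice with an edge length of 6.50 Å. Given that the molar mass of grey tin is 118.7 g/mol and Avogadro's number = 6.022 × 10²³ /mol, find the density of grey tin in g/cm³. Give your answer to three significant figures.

A diamond cubic unit cell contains Z = 8 atoms.
Cell volume: a³ = (6.50 Å)³ = (6.500 × 10^-8 cm)³ = 2.746 × 10^-22 cm³.
ρ = Z·M/(N_A·a³) = 8 × 118.7 / (6.022 × 10²³ × 2.746 × 10^-22) = 5.742 g/cm³.

5.74 g/cm³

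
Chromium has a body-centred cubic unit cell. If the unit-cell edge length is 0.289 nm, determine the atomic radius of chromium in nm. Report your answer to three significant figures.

In a BCC lattice, atoms touch along the body diagonal, so √3·a = 4r.
r = √3·a/4 = 1.7321 × 0.289 / 4 = 0.125 nm.

0.125 nm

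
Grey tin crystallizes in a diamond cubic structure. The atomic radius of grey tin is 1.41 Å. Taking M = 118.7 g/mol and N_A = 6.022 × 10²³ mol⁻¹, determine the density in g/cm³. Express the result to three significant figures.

5.71 g/cm³

In a diamond cubic lattice, nearest neighbors lie along the body diagonal with √3·a = 8r, giving a = 6.513 Å = 6.513 × 10^-8 cm.
With Z = 8, ρ = Z·M/(N_A·a³) = 8 × 118.7 / (6.022 × 10²³ × 2.762 × 10^-22) = 5.709 g/cm³.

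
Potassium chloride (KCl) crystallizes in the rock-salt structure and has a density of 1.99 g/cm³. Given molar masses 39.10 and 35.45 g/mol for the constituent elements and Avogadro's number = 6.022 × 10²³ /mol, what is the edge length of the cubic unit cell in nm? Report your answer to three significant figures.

M(KCl) = 74.55 g/mol; Z = 4 formula units per cell.
a³ = Z·M/(N_A·ρ) = 4 × 74.55 / (6.022 × 10²³ × 1.99) = 2.488 × 10^-22 cm³, so a = 6.290 × 10^-8 cm = 0.629 nm.

0.629 nm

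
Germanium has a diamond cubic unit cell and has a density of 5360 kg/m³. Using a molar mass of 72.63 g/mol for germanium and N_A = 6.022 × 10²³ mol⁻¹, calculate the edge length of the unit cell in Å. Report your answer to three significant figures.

With Z = 8 atoms per diamond cubic cell, a³ = Z·M/(N_A·ρ) = 8 × 72.63 / (6.022 × 10²³ × 5.360 g/cm³) = 1.800 × 10^-22 cm³.
a = (1.800 × 10^-22)^(1/3) = 5.646 × 10^-8 cm = 5.65 Å.

5.65 Å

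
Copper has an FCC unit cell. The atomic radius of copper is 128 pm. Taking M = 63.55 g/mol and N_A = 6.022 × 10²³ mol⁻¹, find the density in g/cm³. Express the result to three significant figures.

In an FCC lattice, atoms touch along the face diagonal, so √2·a = 4r, giving a = 362.0 pm = 3.620 × 10^-8 cm.
With Z = 4, ρ = Z·M/(N_A·a³) = 4 × 63.55 / (6.022 × 10²³ × 4.745 × 10^-23) = 8.895 g/cm³.

8.90 g/cm³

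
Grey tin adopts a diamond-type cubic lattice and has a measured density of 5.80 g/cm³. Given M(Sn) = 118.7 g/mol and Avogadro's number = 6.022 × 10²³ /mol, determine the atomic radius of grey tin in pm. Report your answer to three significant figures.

For a diamond cubic cell (Z = 8), a³ = Z·M/(N_A·ρ) = 8 × 118.7 / (6.022 × 10²³ × 5.800) = 2.719 × 10^-22 cm³, so a = 6.478 × 10^-8 cm = 647.8 pm.
Nearest neighbors lie along the body diagonal with √3·a = 8r, so r = 0.2165 × a = 140 pm.

140 pm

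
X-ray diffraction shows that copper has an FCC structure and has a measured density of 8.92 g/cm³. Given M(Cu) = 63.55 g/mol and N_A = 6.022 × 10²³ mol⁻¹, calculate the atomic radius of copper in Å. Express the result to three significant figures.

For an FCC cell (Z = 4), a³ = Z·M/(N_A·ρ) = 4 × 63.55 / (6.022 × 10²³ × 8.920) = 4.732 × 10^-23 cm³, so a = 3.617 × 10^-8 cm = 3.617 Å.
Atoms touch along the face diagonal, so √2·a = 4r, so r = 0.3536 × a = 1.28 Å.

1.28 Å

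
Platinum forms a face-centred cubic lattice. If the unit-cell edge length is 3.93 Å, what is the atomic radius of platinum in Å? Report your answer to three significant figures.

In an FCC lattice, atoms touch along the face diagonal, so √2·a = 4r.
r = √2·a/4 = 1.4142 × 3.93 / 4 = 1.39 Å.

1.39 Å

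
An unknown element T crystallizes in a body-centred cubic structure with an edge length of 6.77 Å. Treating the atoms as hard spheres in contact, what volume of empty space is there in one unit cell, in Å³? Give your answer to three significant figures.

99.2 Å³

In a BCC lattice atoms touch along the body diagonal, so √3·a = 4r, so r = 0.4330a = 2.931 Å.
V_cell = a³ = 310.3 Å³; V_atoms = 2 × (4/3)πr³ = 211.1 Å³.
Empty space = 310.3 − 211.1 = 99.2 Å³.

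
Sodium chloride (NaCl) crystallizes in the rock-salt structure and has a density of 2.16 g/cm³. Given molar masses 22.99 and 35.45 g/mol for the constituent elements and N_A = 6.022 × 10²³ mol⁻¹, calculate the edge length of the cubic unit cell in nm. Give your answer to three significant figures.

0.564 nm

M(NaCl) = 58.44 g/mol; Z = 4 formula units per cell.
a³ = Z·M/(N_A·ρ) = 4 × 58.44 / (6.022 × 10²³ × 2.16) = 1.797 × 10^-22 cm³, so a = 5.643 × 10^-8 cm = 0.564 nm.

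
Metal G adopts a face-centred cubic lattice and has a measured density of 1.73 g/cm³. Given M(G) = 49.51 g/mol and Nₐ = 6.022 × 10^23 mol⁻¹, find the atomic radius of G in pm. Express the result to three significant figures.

For an FCC cell (Z = 4), a³ = Z·M/(N_A·ρ) = 4 × 49.51 / (6.022 × 10²³ × 1.730) = 1.901 × 10^-22 cm³, so a = 5.750 × 10^-8 cm = 575.0 pm.
Atoms touch along the face diagonal, so √2·a = 4r, so r = 0.3536 × a = 203 pm.

203 pm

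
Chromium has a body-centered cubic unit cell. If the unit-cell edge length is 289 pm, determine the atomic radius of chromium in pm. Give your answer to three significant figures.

125 pm

In a BCC lattice, atoms touch along the body diagonal, so √3·a = 4r.
r = √3·a/4 = 1.7321 × 289 / 4 = 125 pm.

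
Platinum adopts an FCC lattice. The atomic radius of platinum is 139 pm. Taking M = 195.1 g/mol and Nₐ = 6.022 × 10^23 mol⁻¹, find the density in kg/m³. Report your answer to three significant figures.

21300 kg/m³

In an FCC lattice, atoms touch along the face diagonal, so √2·a = 4r, giving a = 393.2 pm = 3.932 × 10^-8 cm.
With Z = 4, ρ = Z·M/(N_A·a³) = 4 × 195.1 / (6.022 × 10²³ × 6.077 × 10^-23) = 21.33 g/cm³ = 21300 kg/m³.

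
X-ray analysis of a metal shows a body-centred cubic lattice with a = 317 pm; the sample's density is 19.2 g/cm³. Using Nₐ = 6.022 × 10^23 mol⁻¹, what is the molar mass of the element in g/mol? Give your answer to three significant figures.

184 g/mol

A BCC cell has Z = 2 atoms; a = 3.170 × 10^-8 cm.
M = ρ·N_A·a³/Z = 19.2 × 6.022 × 10²³ × 3.186 × 10^-23 / 2 = 184 g/mol.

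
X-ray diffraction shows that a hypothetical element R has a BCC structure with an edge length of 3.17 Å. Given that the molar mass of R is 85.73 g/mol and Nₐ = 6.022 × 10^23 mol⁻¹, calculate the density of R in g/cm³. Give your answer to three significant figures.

8.94 g/cm³

A BCC unit cell contains Z = 2 atoms.
Cell volume: a³ = (3.17 Å)³ = (3.170 × 10^-8 cm)³ = 3.186 × 10^-23 cm³.
ρ = Z·M/(N_A·a³) = 2 × 85.73 / (6.022 × 10²³ × 3.186 × 10^-23) = 8.938 g/cm³.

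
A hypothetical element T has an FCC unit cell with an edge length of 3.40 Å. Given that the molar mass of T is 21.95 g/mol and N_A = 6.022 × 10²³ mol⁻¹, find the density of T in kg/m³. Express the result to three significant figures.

3710 kg/m³

An FCC unit cell contains Z = 4 atoms.
Cell volume: a³ = (3.40 Å)³ = (3.400 × 10^-8 cm)³ = 3.930 × 10^-23 cm³.
ρ = Z·M/(N_A·a³) = 4 × 21.95 / (6.022 × 10²³ × 3.930 × 10^-23) = 3.710 g/cm³ = 3710 kg/m³.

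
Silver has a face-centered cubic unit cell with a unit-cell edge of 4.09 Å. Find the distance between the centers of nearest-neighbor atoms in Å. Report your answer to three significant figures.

In an FCC structure, atoms touch along the face diagonal, so √2·a = 4r; the nearest-neighbor distance equals 2r = 0.7071·a.
d = 0.7071 × 4.09 = 2.89 Å.

2.89 Å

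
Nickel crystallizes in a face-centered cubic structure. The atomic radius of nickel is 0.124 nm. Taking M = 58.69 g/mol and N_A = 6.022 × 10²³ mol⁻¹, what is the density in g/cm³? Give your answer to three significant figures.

9.04 g/cm³

In an FCC lattice, atoms touch along the face diagonal, so √2·a = 4r, giving a = 0.3507 nm = 3.507 × 10^-8 cm.
With Z = 4, ρ = Z·M/(N_A·a³) = 4 × 58.69 / (6.022 × 10²³ × 4.314 × 10^-23) = 9.036 g/cm³.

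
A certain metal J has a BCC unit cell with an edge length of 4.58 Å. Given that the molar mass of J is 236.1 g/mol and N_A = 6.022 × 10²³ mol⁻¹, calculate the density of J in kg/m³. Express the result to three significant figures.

8160 kg/m³

A BCC unit cell contains Z = 2 atoms.
Cell volume: a³ = (4.58 Å)³ = (4.580 × 10^-8 cm)³ = 9.607 × 10^-23 cm³.
ρ = Z·M/(N_A·a³) = 2 × 236.1 / (6.022 × 10²³ × 9.607 × 10^-23) = 8.162 g/cm³ = 8160 kg/m³.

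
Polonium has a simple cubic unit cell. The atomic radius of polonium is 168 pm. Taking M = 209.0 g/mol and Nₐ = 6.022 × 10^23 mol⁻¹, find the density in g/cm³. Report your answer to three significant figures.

9.15 g/cm³

In a simple cubic lattice, atoms touch along the cell edge, so a = 2r, giving a = 336.0 pm = 3.360 × 10^-8 cm.
With Z = 1, ρ = Z·M/(N_A·a³) = 1 × 209.0 / (6.022 × 10²³ × 3.793 × 10^-23) = 9.149 g/cm³.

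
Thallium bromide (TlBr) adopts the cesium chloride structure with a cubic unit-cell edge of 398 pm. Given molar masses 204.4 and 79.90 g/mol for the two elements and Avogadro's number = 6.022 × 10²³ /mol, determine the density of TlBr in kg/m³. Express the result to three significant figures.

The cesium chloride structure contains Z = 1 formula unit per cell; M(TlBr) = 204.4 + 79.90 = 284.3 g/mol.
a³ = (3.980 × 10^-8 cm)³ = 6.304 × 10^-23 cm³.
ρ = 1 × 284.3 / (6.022 × 10²³ × 6.304 × 10^-23) = 7.488 g/cm³ = 7490 kg/m³.

7490 kg/m³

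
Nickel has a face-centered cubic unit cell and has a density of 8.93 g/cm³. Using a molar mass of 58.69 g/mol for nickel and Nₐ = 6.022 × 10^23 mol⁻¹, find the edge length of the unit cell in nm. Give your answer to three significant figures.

With Z = 4 atoms per FCC cell, a³ = Z·M/(N_A·ρ) = 4 × 58.69 / (6.022 × 10²³ × 8.930 g/cm³) = 4.365 × 10^-23 cm³.
a = (4.365 × 10^-23)^(1/3) = 3.521 × 10^-8 cm = 0.352 nm.

0.352 nm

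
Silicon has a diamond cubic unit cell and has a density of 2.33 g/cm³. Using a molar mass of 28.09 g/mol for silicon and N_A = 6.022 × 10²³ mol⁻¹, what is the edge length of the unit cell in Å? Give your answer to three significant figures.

5.43 Å

With Z = 8 atoms per diamond cubic cell, a³ = Z·M/(N_A·ρ) = 8 × 28.09 / (6.022 × 10²³ × 2.330 g/cm³) = 1.602 × 10^-22 cm³.
a = (1.602 × 10^-22)^(1/3) = 5.431 × 10^-8 cm = 5.43 Å.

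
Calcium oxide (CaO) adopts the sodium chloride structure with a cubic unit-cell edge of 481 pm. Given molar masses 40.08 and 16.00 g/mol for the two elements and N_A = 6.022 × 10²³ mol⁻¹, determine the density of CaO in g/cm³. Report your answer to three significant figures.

The sodium chloride structure contains Z = 4 formula units per cell; M(CaO) = 40.08 + 16.00 = 56.08 g/mol.
a³ = (4.810 × 10^-8 cm)³ = 1.113 × 10^-22 cm³.
ρ = 4 × 56.08 / (6.022 × 10²³ × 1.113 × 10^-22) = 3.347 g/cm³.

3.35 g/cm³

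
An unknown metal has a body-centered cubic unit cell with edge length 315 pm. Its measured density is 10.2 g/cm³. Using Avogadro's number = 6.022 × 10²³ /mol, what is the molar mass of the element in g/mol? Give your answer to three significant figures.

A BCC cell has Z = 2 atoms; a = 3.150 × 10^-8 cm.
M = ρ·N_A·a³/Z = 10.2 × 6.022 × 10²³ × 3.126 × 10^-23 / 2 = 96.0 g/mol.

96.0 g/mol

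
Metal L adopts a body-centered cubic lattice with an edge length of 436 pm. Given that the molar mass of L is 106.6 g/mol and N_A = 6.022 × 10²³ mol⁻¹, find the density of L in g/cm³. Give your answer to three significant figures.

A BCC unit cell contains Z = 2 atoms.
Cell volume: a³ = (436 pm)³ = (4.360 × 10^-8 cm)³ = 8.288 × 10^-23 cm³.
ρ = Z·M/(N_A·a³) = 2 × 106.6 / (6.022 × 10²³ × 8.288 × 10^-23) = 4.272 g/cm³.

4.27 g/cm³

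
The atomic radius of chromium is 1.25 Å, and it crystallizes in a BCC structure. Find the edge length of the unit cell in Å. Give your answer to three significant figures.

2.89 Å

In a BCC lattice, atoms touch along the body diagonal, so √3·a = 4r.
a = 4r/√3 = 4 × 1.25 / 1.7321 = 2.89 Å.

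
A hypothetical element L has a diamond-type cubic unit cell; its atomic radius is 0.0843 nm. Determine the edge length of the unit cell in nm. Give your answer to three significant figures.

0.389 nm

In a diamond cubic lattice, nearest neighbors lie along the body diagonal with √3·a = 8r.
a = 8r/√3 = 8 × 0.0843 / 1.7321 = 0.389 nm.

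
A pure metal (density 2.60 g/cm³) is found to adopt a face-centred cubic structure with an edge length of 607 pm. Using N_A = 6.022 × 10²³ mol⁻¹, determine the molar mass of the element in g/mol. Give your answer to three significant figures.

87.5 g/mol

An FCC cell has Z = 4 atoms; a = 6.070 × 10^-8 cm.
M = ρ·N_A·a³/Z = 2.60 × 6.022 × 10²³ × 2.236 × 10^-22 / 4 = 87.5 g/mol.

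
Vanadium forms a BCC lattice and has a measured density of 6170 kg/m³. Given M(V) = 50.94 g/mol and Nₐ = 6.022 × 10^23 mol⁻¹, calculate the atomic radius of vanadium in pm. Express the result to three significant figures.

131 pm

For a BCC cell (Z = 2), a³ = Z·M/(N_A·ρ) = 2 × 50.94 / (6.022 × 10²³ × 6.170) = 2.742 × 10^-23 cm³, so a = 3.015 × 10^-8 cm = 301.5 pm.
Atoms touch along the body diagonal, so √3·a = 4r, so r = 0.4330 × a = 131 pm.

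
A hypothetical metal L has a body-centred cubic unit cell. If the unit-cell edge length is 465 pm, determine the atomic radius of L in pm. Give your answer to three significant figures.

In a BCC lattice, atoms touch along the body diagonal, so √3·a = 4r.
r = √3·a/4 = 1.7321 × 465 / 4 = 201 pm.

201 pm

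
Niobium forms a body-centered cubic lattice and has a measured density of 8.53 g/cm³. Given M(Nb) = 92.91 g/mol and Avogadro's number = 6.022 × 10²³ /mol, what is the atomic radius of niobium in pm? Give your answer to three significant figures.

For a BCC cell (Z = 2), a³ = Z·M/(N_A·ρ) = 2 × 92.91 / (6.022 × 10²³ × 8.530) = 3.617 × 10^-23 cm³, so a = 3.307 × 10^-8 cm = 330.7 pm.
Atoms touch along the body diagonal, so √3·a = 4r, so r = 0.4330 × a = 143 pm.

143 pm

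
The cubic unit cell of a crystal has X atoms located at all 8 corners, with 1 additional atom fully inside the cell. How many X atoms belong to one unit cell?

2

Corner atoms are shared by 8 cells (1/8 each), interior atoms are unshared.
Net atoms = 8 × 1/8 + 1 = 1 + 1 = 2.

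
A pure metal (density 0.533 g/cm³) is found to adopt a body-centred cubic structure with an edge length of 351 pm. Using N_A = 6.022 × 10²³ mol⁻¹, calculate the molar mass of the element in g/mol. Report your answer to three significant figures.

A BCC cell has Z = 2 atoms; a = 3.510 × 10^-8 cm.
M = ρ·N_A·a³/Z = 0.533 × 6.022 × 10²³ × 4.324 × 10^-23 / 2 = 6.94 g/mol.

6.94 g/mol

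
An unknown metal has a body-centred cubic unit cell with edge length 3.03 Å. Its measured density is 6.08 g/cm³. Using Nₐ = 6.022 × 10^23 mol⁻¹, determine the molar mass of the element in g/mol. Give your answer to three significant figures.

A BCC cell has Z = 2 atoms; a = 3.030 × 10^-8 cm.
M = ρ·N_A·a³/Z = 6.08 × 6.022 × 10²³ × 2.782 × 10^-23 / 2 = 50.9 g/mol.

50.9 g/mol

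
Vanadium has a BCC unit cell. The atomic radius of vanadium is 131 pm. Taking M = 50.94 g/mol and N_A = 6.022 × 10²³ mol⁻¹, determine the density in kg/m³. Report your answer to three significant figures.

In a BCC lattice, atoms touch along the body diagonal, so √3·a = 4r, giving a = 302.5 pm = 3.025 × 10^-8 cm.
With Z = 2, ρ = Z·M/(N_A·a³) = 2 × 50.94 / (6.022 × 10²³ × 2.769 × 10^-23) = 6.110 g/cm³ = 6110 kg/m³.

6110 kg/m³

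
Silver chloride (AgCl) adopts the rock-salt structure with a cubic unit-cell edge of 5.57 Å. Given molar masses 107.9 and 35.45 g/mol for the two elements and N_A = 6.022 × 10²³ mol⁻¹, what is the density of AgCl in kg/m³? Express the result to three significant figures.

5510 kg/m³

The rock-salt structure contains Z = 4 formula units per cell; M(AgCl) = 107.9 + 35.45 = 143.35 g/mol.
a³ = (5.570 × 10^-8 cm)³ = 1.728 × 10^-22 cm³.
ρ = 4 × 143.35 / (6.022 × 10²³ × 1.728 × 10^-22) = 5.510 g/cm³ = 5510 kg/m³.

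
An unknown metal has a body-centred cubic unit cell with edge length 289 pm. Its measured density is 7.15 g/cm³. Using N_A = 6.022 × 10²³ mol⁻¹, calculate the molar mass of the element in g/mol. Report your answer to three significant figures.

A BCC cell has Z = 2 atoms; a = 2.890 × 10^-8 cm.
M = ρ·N_A·a³/Z = 7.15 × 6.022 × 10²³ × 2.414 × 10^-23 / 2 = 52.0 g/mol.

52.0 g/mol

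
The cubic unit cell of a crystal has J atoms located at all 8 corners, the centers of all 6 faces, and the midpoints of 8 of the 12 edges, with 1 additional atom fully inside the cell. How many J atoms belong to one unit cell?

7

Corner atoms are shared by 8 cells (1/8 each), face atoms by 2 (1/2 each), edge atoms by 4 (1/4 each), interior atoms are unshared.
Net atoms = 8 × 1/8 + 6 × 1/2 + 8 × 1/4 + 1 = 1 + 3 + 2 + 1 = 7.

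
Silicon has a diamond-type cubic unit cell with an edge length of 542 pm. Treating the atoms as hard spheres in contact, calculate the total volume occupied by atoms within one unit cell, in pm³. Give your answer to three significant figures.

In a diamond cubic lattice nearest neighbors lie along the body diagonal with √3·a = 8r, so r = 0.2165a = 117.3 pm.
V_atoms = Z × (4/3)πr³ = 8 × (4/3)π × (117.3)³ = 5.41 × 10^7 pm³.

5.41 × 10^7 pm³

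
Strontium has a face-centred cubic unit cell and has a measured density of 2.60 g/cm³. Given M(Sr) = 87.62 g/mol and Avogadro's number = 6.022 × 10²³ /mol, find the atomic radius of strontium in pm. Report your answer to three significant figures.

For an FCC cell (Z = 4), a³ = Z·M/(N_A·ρ) = 4 × 87.62 / (6.022 × 10²³ × 2.600) = 2.238 × 10^-22 cm³, so a = 6.072 × 10^-8 cm = 607.2 pm.
Atoms touch along the face diagonal, so √2·a = 4r, so r = 0.3536 × a = 215 pm.

215 pm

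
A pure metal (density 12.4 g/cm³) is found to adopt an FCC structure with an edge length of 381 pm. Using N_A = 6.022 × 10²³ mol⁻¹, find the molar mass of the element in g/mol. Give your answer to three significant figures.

103 g/mol

An FCC cell has Z = 4 atoms; a = 3.810 × 10^-8 cm.
M = ρ·N_A·a³/Z = 12.4 × 6.022 × 10²³ × 5.531 × 10^-23 / 4 = 103 g/mol.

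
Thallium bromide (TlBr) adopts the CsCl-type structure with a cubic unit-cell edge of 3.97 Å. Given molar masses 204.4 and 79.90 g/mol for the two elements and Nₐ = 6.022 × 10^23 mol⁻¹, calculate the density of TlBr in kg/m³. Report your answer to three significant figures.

The CsCl-type structure contains Z = 1 formula unit per cell; M(TlBr) = 204.4 + 79.90 = 284.3 g/mol.
a³ = (3.970 × 10^-8 cm)³ = 6.257 × 10^-23 cm³.
ρ = 1 × 284.3 / (6.022 × 10²³ × 6.257 × 10^-23) = 7.545 g/cm³ = 7550 kg/m³.

7550 kg/m³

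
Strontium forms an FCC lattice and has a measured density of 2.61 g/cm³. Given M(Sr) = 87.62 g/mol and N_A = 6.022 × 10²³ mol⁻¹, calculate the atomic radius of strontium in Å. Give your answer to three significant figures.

2.14 Å

For an FCC cell (Z = 4), a³ = Z·M/(N_A·ρ) = 4 × 87.62 / (6.022 × 10²³ × 2.610) = 2.230 × 10^-22 cm³, so a = 6.064 × 10^-8 cm = 6.064 Å.
Atoms touch along the face diagonal, so √2·a = 4r, so r = 0.3536 × a = 2.14 Å.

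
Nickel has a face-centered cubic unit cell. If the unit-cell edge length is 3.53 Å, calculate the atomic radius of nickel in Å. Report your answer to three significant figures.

1.25 Å

In an FCC lattice, atoms touch along the face diagonal, so √2·a = 4r.
r = √2·a/4 = 1.4142 × 3.53 / 4 = 1.25 Å.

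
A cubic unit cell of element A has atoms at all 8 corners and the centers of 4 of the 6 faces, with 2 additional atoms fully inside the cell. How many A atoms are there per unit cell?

Corner atoms are shared by 8 cells (1/8 each), face atoms by 2 (1/2 each), interior atoms are unshared.
Net atoms = 8 × 1/8 + 4 × 1/2 + 2 = 1 + 2 + 2 = 5.

5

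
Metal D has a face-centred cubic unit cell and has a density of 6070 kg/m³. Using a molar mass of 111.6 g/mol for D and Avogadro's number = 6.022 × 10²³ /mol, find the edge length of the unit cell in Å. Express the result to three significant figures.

4.96 Å

With Z = 4 atoms per FCC cell, a³ = Z·M/(N_A·ρ) = 4 × 111.6 / (6.022 × 10²³ × 6.070 g/cm³) = 1.221 × 10^-22 cm³.
a = (1.221 × 10^-22)^(1/3) = 4.961 × 10^-8 cm = 4.96 Å.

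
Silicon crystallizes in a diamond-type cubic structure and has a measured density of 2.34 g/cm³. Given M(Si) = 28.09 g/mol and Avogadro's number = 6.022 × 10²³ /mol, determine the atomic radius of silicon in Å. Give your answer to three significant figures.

For a diamond cubic cell (Z = 8), a³ = Z·M/(N_A·ρ) = 8 × 28.09 / (6.022 × 10²³ × 2.340) = 1.595 × 10^-22 cm³, so a = 5.423 × 10^-8 cm = 5.423 Å.
Nearest neighbors lie along the body diagonal with √3·a = 8r, so r = 0.2165 × a = 1.17 Å.

1.17 Å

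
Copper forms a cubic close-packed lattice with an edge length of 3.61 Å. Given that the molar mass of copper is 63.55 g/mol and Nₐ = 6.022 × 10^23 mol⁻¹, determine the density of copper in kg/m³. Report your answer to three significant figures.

An FCC unit cell contains Z = 4 atoms.
Cell volume: a³ = (3.61 Å)³ = (3.610 × 10^-8 cm)³ = 4.705 × 10^-23 cm³.
ρ = Z·M/(N_A·a³) = 4 × 63.55 / (6.022 × 10²³ × 4.705 × 10^-23) = 8.972 g/cm³ = 8970 kg/m³.

8970 kg/m³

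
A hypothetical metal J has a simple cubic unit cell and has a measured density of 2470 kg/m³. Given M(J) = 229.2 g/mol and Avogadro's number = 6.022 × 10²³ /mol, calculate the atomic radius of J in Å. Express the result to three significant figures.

2.68 Å

For a simple cubic cell (Z = 1), a³ = Z·M/(N_A·ρ) = 1 × 229.2 / (6.022 × 10²³ × 2.470) = 1.541 × 10^-22 cm³, so a = 5.361 × 10^-8 cm = 5.361 Å.
Atoms touch along the cell edge, so a = 2r, so r = 0.5000 × a = 2.68 Å.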